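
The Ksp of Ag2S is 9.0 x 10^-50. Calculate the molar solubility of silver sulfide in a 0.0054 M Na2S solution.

Ag2S(s) ⇌ 2 Ag^+(aq) + S^2-(aq)
Ksp = [Ag^+]^2[S^2-]
Let s be the molar solubility in this solution. [Ag^+] = 2s, [S^2-] = 0.0054 + s ≈ 0.0054 (Ksp is small, so little additional dissolves).
Ksp ≈ (2s)^2 × 0.0054
s = 2.0 × 10^-24 M
Check: s = 2.0 x 10^-24 ≪ 0.0054, so the approximation is valid.

s ≈ 2.0e-24 M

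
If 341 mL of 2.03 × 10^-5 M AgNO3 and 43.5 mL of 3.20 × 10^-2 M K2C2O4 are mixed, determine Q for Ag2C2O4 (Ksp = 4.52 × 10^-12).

Q = 1.17 × 10^-12

Total volume = 341 + 43.5 = 384.5 mL.
[Ag^+] = 2.03 × 10^-5 × (341/384.5) = 1.800 × 10^-5 M
[C2O4^2-] = 3.20 × 10^-2 × (43.5/384.5) = 3.620 × 10^-3 M
Ag2C2O4(s) <=> 2 Ag^+ + C2O4^2-, so Q = [Ag^+]^2[C2O4^2-]
Q = (1.800 × 10^-5)^2(3.620 x 10^-3) = 1.17 x 10^-12
Q < Ksp, so no precipitate of Ag2C2O4 forms.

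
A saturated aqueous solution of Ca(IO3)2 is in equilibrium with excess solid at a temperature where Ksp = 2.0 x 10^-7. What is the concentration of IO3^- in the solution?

[IO3^-] = 7.4e-3 M

Ca(IO3)2(s) ⇌ Ca^2+(aq) + 2 IO3^-(aq)
Ksp = [Ca^2+][IO3^-]^2
With molar solubility s: [Ca^2+] = s, [IO3^-] = 2s.
So Ksp = s × (2s)^2 = 4s^3
Solving, s = (2.0 x 10^-7/4)^(1/3) = 3.68 × 10^-3 M
[IO3^-] = 2s = 7.4 × 10^-3 M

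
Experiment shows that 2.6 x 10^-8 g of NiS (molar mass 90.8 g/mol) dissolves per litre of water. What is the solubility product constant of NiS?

Molar solubility s = (2.6 × 10^-8 g/L) / (90.8 g/mol) = 2.86 × 10^-10 M.
NiS(s) ⇌ Ni^2+ + S^2-
With molar solubility s: [Ni^2+] = s, [S^2-] = s.
Ksp = [Ni^2+][S^2-]
Ksp = (s)(s) = s^2
Ksp = (2.86 × 10^-10)^2 = 8.2 × 10^-20

8.2e-20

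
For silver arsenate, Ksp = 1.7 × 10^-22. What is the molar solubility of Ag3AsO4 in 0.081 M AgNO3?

Ag3AsO4(s) ⇌ 3 Ag^+(aq) + AsO4^3-(aq)
Ksp = [Ag^+]^3[AsO4^3-]
If s mol/L dissolves here, [Ag^+] = 0.081 + 3s ≈ 0.081, [AsO4^3-] = s (common-ion effect: Ag^+ is already 0.081 M).
Ksp ≈ (0.081)^3 × s
s = 3.2 × 10^-19 M
Check: 3s = 9.6 × 10^-19 ≪ 0.081, so the approximation is valid.

3.2e-19 M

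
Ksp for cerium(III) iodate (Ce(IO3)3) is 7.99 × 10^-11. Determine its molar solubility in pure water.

Ce(IO3)3(s) ⇌ Ce^3+ + 3 IO3^-
Ksp = [Ce^3+][IO3^-]^3
For each mole of Ce(IO3)3 that dissolves: [Ce^3+] = s, [IO3^-] = 3s.
Substituting: Ksp = s(3s)^3 = 27s^4
s^4 = 7.99 × 10^-11 / 27, so s = 1.31 × 10^-3 M

s ≈ 1.31 × 10^-3 M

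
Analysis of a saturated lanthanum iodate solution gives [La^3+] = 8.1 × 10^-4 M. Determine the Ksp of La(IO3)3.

Ksp ≈ 1.2e-11

La(IO3)3(s) ⇌ La^3+(aq) + 3 IO3^-(aq)
Stoichiometry gives [IO3^-] = (3/1)[La^3+] = 2.43 × 10^-3 M.
Ksp = [La^3+][IO3^-]^3
Ksp = 8.1 × 10^-4 × (2.43 × 10^-3)^3 = 1.2 × 10^-11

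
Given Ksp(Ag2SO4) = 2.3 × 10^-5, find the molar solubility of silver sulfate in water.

Ag2SO4(s) ⇌ 2 Ag^+(aq) + SO4^2-(aq)
Ksp = [Ag^+]^2[SO4^2-]
With molar solubility s: [Ag^+] = 2s, [SO4^2-] = s.
So Ksp = (2s)^2 × s = 4s^3
Solving, s = (2.3 × 10^-5/4)^(1/3) = 1.8 x 10^-2 M

s ≈ 1.8 x 10^-2 M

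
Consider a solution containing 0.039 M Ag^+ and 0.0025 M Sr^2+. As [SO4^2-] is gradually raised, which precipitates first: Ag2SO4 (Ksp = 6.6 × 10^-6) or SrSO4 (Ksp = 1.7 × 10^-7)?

Precipitation of each salt starts when its ion product equals its Ksp.
For Ag2SO4: 6.6 × 10^-6 = (0.039)^2 × [SO4^2-]  ⇒  [SO4^2-] = 4.3 x 10^-3 M.
For SrSO4: 1.7 × 10^-7 = 0.0025 × [SO4^2-]  ⇒  [SO4^2-] = 6.8 x 10^-5 M.
The salt with the lower threshold [SO4^2-] precipitates first: SrSO4.

SrSO4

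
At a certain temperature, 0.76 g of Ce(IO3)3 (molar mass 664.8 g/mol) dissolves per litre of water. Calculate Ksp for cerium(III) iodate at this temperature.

Molar solubility s = (7.6 × 10^-1 g/L) / (664.8 g/mol) = 1.14 x 10^-3 M.
Ce(IO3)3(s) ⇌ Ce^3+(aq) + 3 IO3^-(aq)
With molar solubility s: [Ce^3+] = s, [IO3^-] = 3s.
Ksp = [Ce^3+][IO3^-]^3
So Ksp = s × (3s)^3 = 27s^4
With s = 1.14 x 10^-3: Ksp = 4.6 × 10^-11

4.6 × 10^-11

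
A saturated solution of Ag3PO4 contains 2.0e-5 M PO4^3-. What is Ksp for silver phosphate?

Ag3PO4(s) <=> 3 Ag^+ + PO4^3-
Stoichiometry gives [Ag^+] = (3/1)[PO4^3-] = 6.00 × 10^-5 M.
Ksp = [Ag^+]^3[PO4^3-]
Ksp = (6.00 x 10^-5)^3 × 2.0 × 10^-5 = 4.3 × 10^-18

4.3 × 10^-18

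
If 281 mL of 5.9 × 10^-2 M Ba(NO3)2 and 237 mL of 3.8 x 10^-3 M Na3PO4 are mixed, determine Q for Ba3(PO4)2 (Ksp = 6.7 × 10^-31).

Q ≈ 9.9 x 10^-11

Total volume = 281 + 237 = 518 mL.
[Ba^2+] = 5.9 × 10^-2 × (281/518) = 3.20 × 10^-2 M
[PO4^3-] = 3.8 × 10^-3 × (237/518) = 1.74 × 10^-3 M
Ba3(PO4)2(s) ⇌ 3 Ba^2+(aq) + 2 PO4^3-(aq), so Q = [Ba^2+]^3[PO4^3-]^2
Q = (3.20 x 10^-2)^3(1.74 × 10^-3)^2 = 9.9 × 10^-11
Q > Ksp, so Ba3(PO4)2 will precipitate.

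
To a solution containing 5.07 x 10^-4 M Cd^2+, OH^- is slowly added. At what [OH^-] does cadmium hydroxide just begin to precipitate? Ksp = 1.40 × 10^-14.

Cd(OH)2(s) ⇌ Cd^2+(aq) + 2 OH^-(aq)
Ksp = [Cd^2+][OH^-]^2
Precipitation begins when Q = Ksp. With [Cd^2+] = 5.07 x 10^-4 M:
1.40 × 10^-14 = (5.07 x 10^-4) × [OH^-]^2
[OH^-] = (1.40 × 10^-14 / 5.07 × 10^-4)^(1/2) = 5.25 × 10^-6 M

5.25 × 10^-6 M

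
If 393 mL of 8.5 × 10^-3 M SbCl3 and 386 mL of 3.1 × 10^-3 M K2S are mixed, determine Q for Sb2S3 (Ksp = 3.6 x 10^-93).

Total volume = 393 + 386 = 779 mL.
[Sb^3+] = 8.5 x 10^-3 × (393/779) = 4.29 x 10^-3 M
[S^2-] = 3.1 x 10^-3 × (386/779) = 1.54 × 10^-3 M
Sb2S3(s) <=> 2 Sb^3+(aq) + 3 S^2-(aq), so Q = [Sb^3+]^2[S^2-]^3
Q = (4.29 × 10^-3)^2(1.54 x 10^-3)^3 = 6.7 × 10^-14
Q > Ksp, so Sb2S3 will precipitate.

6.7 × 10^-14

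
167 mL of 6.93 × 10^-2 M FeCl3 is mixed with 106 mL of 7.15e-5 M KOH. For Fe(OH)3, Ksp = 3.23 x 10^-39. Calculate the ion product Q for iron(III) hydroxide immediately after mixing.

Q = 9.07e-16

Total volume = 167 + 106 = 273 mL.
[Fe^3+] = 6.93 × 10^-2 × (167/273) = 4.239 x 10^-2 M
[OH^-] = 7.15 x 10^-5 × (106/273) = 2.776 × 10^-5 M
Fe(OH)3(s) ⇌ Fe^3+ + 3 OH^-, so Q = [Fe^3+][OH^-]^3
Q = (4.239 x 10^-2)(2.776 × 10^-5)^3 = 9.07 x 10^-16
Q > Ksp, so Fe(OH)3 will precipitate.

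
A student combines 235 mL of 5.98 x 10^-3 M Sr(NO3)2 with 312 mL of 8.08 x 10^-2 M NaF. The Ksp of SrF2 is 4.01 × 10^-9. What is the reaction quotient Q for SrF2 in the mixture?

Q = 5.46 × 10^-6

Total volume = 235 + 312 = 547 mL.
[Sr^2+] = 5.98 × 10^-3 × (235/547) = 2.569 × 10^-3 M
[F^-] = 8.08 x 10^-2 × (312/547) = 4.609 × 10^-2 M
SrF2(s) ⇌ Sr^2+(aq) + 2 F^-(aq), so Q = [Sr^2+][F^-]^2
Q = (2.569 x 10^-3)(4.609 x 10^-2)^2 = 5.46 x 10^-6
Q > Ksp, so SrF2 will precipitate.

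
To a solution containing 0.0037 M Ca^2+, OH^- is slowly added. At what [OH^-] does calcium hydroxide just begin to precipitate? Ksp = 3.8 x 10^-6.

Ca(OH)2(s) ⇌ Ca^2+ + 2 OH^-
Ksp = [Ca^2+][OH^-]^2
Precipitation begins when Q = Ksp. With [Ca^2+] = 0.0037 M:
3.8 x 10^-6 = (0.0037) × [OH^-]^2
[OH^-] = (3.8 x 10^-6 / 3.7 × 10^-3)^(1/2) = 3.2 × 10^-2 M

0.032 M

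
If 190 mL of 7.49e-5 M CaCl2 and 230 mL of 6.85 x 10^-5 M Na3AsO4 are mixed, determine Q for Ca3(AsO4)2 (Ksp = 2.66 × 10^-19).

Total volume = 190 + 230 = 420 mL.
[Ca^2+] = 7.49 × 10^-5 × (190/420) = 3.388 × 10^-5 M
[AsO4^3-] = 6.85 × 10^-5 × (230/420) = 3.751 × 10^-5 M
Ca3(AsO4)2(s) ⇌ 3 Ca^2+ + 2 AsO4^3-, so Q = [Ca^2+]^3[AsO4^3-]^2
Q = (3.388 x 10^-5)^3(3.751 × 10^-5)^2 = 5.47 x 10^-23
Q < Ksp, so no precipitate of Ca3(AsO4)2 forms.

Q ≈ 5.47 x 10^-23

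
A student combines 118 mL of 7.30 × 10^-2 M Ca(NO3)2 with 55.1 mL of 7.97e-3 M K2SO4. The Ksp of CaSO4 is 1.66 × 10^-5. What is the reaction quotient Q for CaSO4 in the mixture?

Total volume = 118 + 55.1 = 173.1 mL.
[Ca^2+] = 7.30 × 10^-2 × (118/173.1) = 4.976 × 10^-2 M
[SO4^2-] = 7.97 × 10^-3 × (55.1/173.1) = 2.537 x 10^-3 M
CaSO4(s) ⇌ Ca^2+(aq) + SO4^2-(aq), so Q = [Ca^2+][SO4^2-]
Q = (4.976 × 10^-2)(2.537 × 10^-3) = 1.26 x 10^-4
Q > Ksp, so CaSO4 will precipitate.

Q = 1.26 × 10^-4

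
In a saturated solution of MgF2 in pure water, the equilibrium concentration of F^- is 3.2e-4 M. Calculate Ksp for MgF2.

1.6 x 10^-11

MgF2(s) ⇌ Mg^2+ + 2 F^-
Stoichiometry gives [Mg^2+] = (1/2)[F^-] = 1.60 × 10^-4 M.
Ksp = [Mg^2+][F^-]^2
Ksp = 1.60 × 10^-4 × (3.2 x 10^-4)^2 = 1.6 × 10^-11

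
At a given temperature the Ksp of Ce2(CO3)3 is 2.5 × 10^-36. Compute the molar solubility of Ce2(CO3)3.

s ≈ 3.0e-8 M

Ce2(CO3)3(s) ⇌ 2 Ce^3+(aq) + 3 CO3^2-(aq)
Ksp = [Ce^3+]^2[CO3^2-]^3
Let s = molar solubility. Then [Ce^3+] = 2s and [CO3^2-] = 3s.
Ksp = (2s)^2(3s)^3 = 108s^5
Solving, s = (2.5 × 10^-36/108)^(1/5) = 3.0 × 10^-8 M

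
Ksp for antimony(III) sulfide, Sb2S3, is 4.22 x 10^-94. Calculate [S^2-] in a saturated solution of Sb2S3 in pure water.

Sb2S3(s) ⇌ 2 Sb^3+ + 3 S^2-
Ksp = [Sb^3+]^2[S^2-]^3
If s mol/L of Sb2S3 dissolves, [Sb^3+] = 2s and [S^2-] = 3s.
Substituting: Ksp = (2s)^2(3s)^3 = 108s^5
s^5 = 4.22 x 10^-94 / 108, so s = 8.287 x 10^-20 M
[S^2-] = 3s = 2.49 × 10^-19 M

2.49 x 10^-19 M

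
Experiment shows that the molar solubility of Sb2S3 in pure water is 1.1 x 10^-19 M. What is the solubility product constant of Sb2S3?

1.7 × 10^-93

Sb2S3(s) ⇌ 2 Sb^3+(aq) + 3 S^2-(aq)
Let s = molar solubility. Then [Sb^3+] = 2s and [S^2-] = 3s.
Ksp = [Sb^3+]^2[S^2-]^3
So Ksp = (2s)^2 × (3s)^3 = 108s^5
Ksp = 108 × (1.1 x 10^-19)^5 = 1.7 × 10^-93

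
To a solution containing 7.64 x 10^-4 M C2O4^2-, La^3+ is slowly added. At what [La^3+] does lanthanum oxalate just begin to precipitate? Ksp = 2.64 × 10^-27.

La2(C2O4)3(s) ⇌ 2 La^3+(aq) + 3 C2O4^2-(aq)
Ksp = [La^3+]^2[C2O4^2-]^3
Precipitation begins when Q = Ksp. With [C2O4^2-] = 7.64 x 10^-4 M:
2.64 × 10^-27 = (7.64 x 10^-4)^3 × [La^3+]^2
[La^3+] = (2.64 × 10^-27 / 4.459 x 10^-10)^(1/2) = 2.43 x 10^-9 M

[La^3+] = 2.43e-9 M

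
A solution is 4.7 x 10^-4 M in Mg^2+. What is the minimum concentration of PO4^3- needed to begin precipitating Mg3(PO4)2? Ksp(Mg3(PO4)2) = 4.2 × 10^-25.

[PO4^3-] ≈ 6.4 x 10^-8 M

Mg3(PO4)2(s) <=> 3 Mg^2+(aq) + 2 PO4^3-(aq)
Ksp = [Mg^2+]^3[PO4^3-]^2
Precipitation begins when Q = Ksp. With [Mg^2+] = 4.7 x 10^-4 M:
4.2 × 10^-25 = (4.7 x 10^-4)^3 × [PO4^3-]^2
[PO4^3-] = (4.2 × 10^-25 / 1.04 x 10^-10)^(1/2) = 6.4 x 10^-8 M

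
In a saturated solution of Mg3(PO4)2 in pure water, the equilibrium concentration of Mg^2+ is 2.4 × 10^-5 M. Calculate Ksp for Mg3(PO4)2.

Ksp ≈ 3.5e-24

Mg3(PO4)2(s) ⇌ 3 Mg^2+(aq) + 2 PO4^3-(aq)
Stoichiometry gives [PO4^3-] = (2/3)[Mg^2+] = 1.60 × 10^-5 M.
Ksp = [Mg^2+]^3[PO4^3-]^2
Ksp = (2.4 × 10^-5)^3 × (1.60 x 10^-5)^2 = 3.5 × 10^-24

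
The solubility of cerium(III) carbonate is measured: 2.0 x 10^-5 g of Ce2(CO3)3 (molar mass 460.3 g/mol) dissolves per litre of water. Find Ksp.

Ksp ≈ 1.7 × 10^-35

Molar solubility s = (2.0 × 10^-5 g/L) / (460.3 g/mol) = 4.34 × 10^-8 M.
Ce2(CO3)3(s) <=> 2 Ce^3+(aq) + 3 CO3^2-(aq)
Let s = molar solubility. Then [Ce^3+] = 2s and [CO3^2-] = 3s.
Ksp = [Ce^3+]^2[CO3^2-]^3
Ksp = (2s)^2(3s)^3 = 108s^5
With s = 4.34 x 10^-8: Ksp = 1.7 × 10^-35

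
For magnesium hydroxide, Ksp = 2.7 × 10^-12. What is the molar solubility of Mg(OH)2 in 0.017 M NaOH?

Mg(OH)2(s) ⇌ Mg^2+ + 2 OH^-
Ksp = [Mg^2+][OH^-]^2
Let s = moles of Mg(OH)2 that dissolve per litre. [Mg^2+] = s, [OH^-] = 0.017 + 2s ≈ 0.017 (since OH^- from NaOH dominates).
Ksp ≈ s × (0.017)^2
s = 9.3 × 10^-9 M
Check: 2s = 1.9 × 10^-8 ≪ 0.017, so the approximation is valid.

9.3 × 10^-9 M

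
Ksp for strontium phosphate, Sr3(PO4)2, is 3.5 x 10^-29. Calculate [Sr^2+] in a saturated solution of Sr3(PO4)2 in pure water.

Sr3(PO4)2(s) ⇌ 3 Sr^2+(aq) + 2 PO4^3-(aq)
Ksp = [Sr^2+]^3[PO4^3-]^2
If s mol/L of Sr3(PO4)2 dissolves, [Sr^2+] = 3s and [PO4^3-] = 2s.
So Ksp = (3s)^3 × (2s)^2 = 108s^5
s = (3.5 x 10^-29 / 108)^(1/5) = 7.98 × 10^-7 M
[Sr^2+] = 3s = 2.4 × 10^-6 M

2.4e-6 M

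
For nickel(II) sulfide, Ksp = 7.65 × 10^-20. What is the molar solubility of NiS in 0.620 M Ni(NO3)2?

NiS(s) ⇌ Ni^2+ + S^2-
Ksp = [Ni^2+][S^2-]
Let s be the molar solubility in this solution. [Ni^2+] = 0.620 + s ≈ 0.620, [S^2-] = s (since Ni^2+ from Ni(NO3)2 dominates).
Ksp ≈ 0.620 × s
s = 1.23 x 10^-19 M
Check: s = 1.2 × 10^-19 ≪ 0.620, so the approximation is valid.

1.23 x 10^-19 M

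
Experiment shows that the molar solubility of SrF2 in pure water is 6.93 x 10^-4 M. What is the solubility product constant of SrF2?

1.33 × 10^-9

SrF2(s) ⇌ Sr^2+(aq) + 2 F^-(aq)
With molar solubility s: [Sr^2+] = s, [F^-] = 2s.
Ksp = [Sr^2+][F^-]^2
Substituting: Ksp = s(2s)^2 = 4s^3
With s = 6.93 × 10^-4: Ksp = 1.33 × 10^-9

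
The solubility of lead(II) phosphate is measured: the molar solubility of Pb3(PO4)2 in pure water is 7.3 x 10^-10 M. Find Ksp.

2.2 × 10^-44

Pb3(PO4)2(s) ⇌ 3 Pb^2+ + 2 PO4^3-
Let s = molar solubility. Then [Pb^2+] = 3s and [PO4^3-] = 2s.
Ksp = [Pb^2+]^3[PO4^3-]^2
Substituting: Ksp = (3s)^3(2s)^2 = 108s^5
With s = 7.3 × 10^-10: Ksp = 2.2 x 10^-44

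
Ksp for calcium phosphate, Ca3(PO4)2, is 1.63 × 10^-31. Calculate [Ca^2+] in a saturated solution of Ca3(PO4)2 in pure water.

8.18 x 10^-7 M

Ca3(PO4)2(s) ⇌ 3 Ca^2+(aq) + 2 PO4^3-(aq)
Ksp = [Ca^2+]^3[PO4^3-]^2
If s mol/L of Ca3(PO4)2 dissolves, [Ca^2+] = 3s and [PO4^3-] = 2s.
Substituting: Ksp = (3s)^3(2s)^2 = 108s^5
s^5 = 1.63 × 10^-31 / 108, so s = 2.727 x 10^-7 M
[Ca^2+] = 3s = 8.18 × 10^-7 M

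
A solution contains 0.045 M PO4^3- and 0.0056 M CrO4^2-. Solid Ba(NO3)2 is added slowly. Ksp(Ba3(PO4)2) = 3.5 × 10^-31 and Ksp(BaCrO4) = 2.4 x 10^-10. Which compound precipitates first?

Ba3(PO4)2

Each salt begins to precipitate when Q = Ksp, i.e. when [Ba^2+] reaches its threshold.
For Ba3(PO4)2: 3.5 × 10^-31 = (0.045)^2 × [Ba^2+]^3  ⇒  [Ba^2+] = 5.6 x 10^-10 M.
For BaCrO4: 2.4 x 10^-10 = 0.0056 × [Ba^2+]  ⇒  [Ba^2+] = 4.3 × 10^-8 M.
The salt with the lower threshold [Ba^2+] precipitates first: Ba3(PO4)2.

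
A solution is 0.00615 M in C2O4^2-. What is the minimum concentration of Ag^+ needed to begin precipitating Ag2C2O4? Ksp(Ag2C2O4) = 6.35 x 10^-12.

3.21e-5 M

Ag2C2O4(s) <=> 2 Ag^+ + C2O4^2-
Ksp = [Ag^+]^2[C2O4^2-]
Precipitation begins when Q = Ksp. With [C2O4^2-] = 0.00615 M:
6.35 x 10^-12 = (0.00615) × [Ag^+]^2
[Ag^+] = (6.35 x 10^-12 / 6.15 × 10^-3)^(1/2) = 3.21 × 10^-5 M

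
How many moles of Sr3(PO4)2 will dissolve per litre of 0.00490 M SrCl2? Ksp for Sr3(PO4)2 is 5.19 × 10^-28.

3.32 × 10^-11 M

Sr3(PO4)2(s) ⇌ 3 Sr^2+ + 2 PO4^3-
Ksp = [Sr^2+]^3[PO4^3-]^2
If s mol/L dissolves here, [Sr^2+] = 0.00490 + 3s ≈ 0.00490, [PO4^3-] = 2s (Ksp is small, so little additional dissolves).
Ksp ≈ (0.00490)^3 × (2s)^2
s = 3.32 × 10^-11 M
Check: 3s = 1.0 × 10^-10 ≪ 0.00490, so the approximation is valid.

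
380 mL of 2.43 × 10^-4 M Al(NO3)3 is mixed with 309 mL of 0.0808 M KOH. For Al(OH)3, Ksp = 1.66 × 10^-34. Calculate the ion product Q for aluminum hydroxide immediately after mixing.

6.38e-9

Total volume = 380 + 309 = 689 mL.
[Al^3+] = 2.43 x 10^-4 × (380/689) = 1.340 x 10^-4 M
[OH^-] = 8.08 × 10^-2 × (309/689) = 3.624 × 10^-2 M
Al(OH)3(s) ⇌ Al^3+ + 3 OH^-, so Q = [Al^3+][OH^-]^3
Q = (1.340 × 10^-4)(3.624 × 10^-2)^3 = 6.38 x 10^-9
Q > Ksp, so Al(OH)3 will precipitate.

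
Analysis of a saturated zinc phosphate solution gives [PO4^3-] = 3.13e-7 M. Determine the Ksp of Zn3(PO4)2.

Zn3(PO4)2(s) ⇌ 3 Zn^2+(aq) + 2 PO4^3-(aq)
Stoichiometry gives [Zn^2+] = (3/2)[PO4^3-] = 4.695 x 10^-7 M.
Ksp = [Zn^2+]^3[PO4^3-]^2
Ksp = (4.695 x 10^-7)^3 × (3.13 × 10^-7)^2 = 1.01 × 10^-32

Ksp ≈ 1.01e-32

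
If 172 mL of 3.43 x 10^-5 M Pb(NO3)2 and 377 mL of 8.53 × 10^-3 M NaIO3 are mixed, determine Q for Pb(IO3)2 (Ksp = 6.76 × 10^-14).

Total volume = 172 + 377 = 549 mL.
[Pb^2+] = 3.43 × 10^-5 × (172/549) = 1.075 × 10^-5 M
[IO3^-] = 8.53 × 10^-3 × (377/549) = 5.858 × 10^-3 M
Pb(IO3)2(s) ⇌ Pb^2+ + 2 IO3^-, so Q = [Pb^2+][IO3^-]^2
Q = (1.075 x 10^-5)(5.858 × 10^-3)^2 = 3.69 x 10^-10
Q > Ksp, so Pb(IO3)2 will precipitate.

Q = 3.69 x 10^-10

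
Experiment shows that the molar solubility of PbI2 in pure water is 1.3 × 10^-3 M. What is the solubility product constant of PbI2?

PbI2(s) ⇌ Pb^2+ + 2 I^-
For each mole of PbI2 that dissolves: [Pb^2+] = s, [I^-] = 2s.
Ksp = [Pb^2+][I^-]^2
Ksp = s(2s)^2 = 4s^3
Ksp = 4 × (1.3 × 10^-3)^3 = 8.8 x 10^-9

Ksp = 8.8 x 10^-9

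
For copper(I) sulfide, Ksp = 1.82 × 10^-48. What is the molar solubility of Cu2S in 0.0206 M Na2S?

Cu2S(s) <=> 2 Cu^+(aq) + S^2-(aq)
Ksp = [Cu^+]^2[S^2-]
Let s be the molar solubility in this solution. [Cu^+] = 2s, [S^2-] = 0.0206 + s ≈ 0.0206 (Ksp is small, so little additional dissolves).
Ksp ≈ (2s)^2 × 0.0206
s = 4.70 × 10^-24 M
Check: s = 4.7 x 10^-24 ≪ 0.0206, so the approximation is valid.

4.70e-24 M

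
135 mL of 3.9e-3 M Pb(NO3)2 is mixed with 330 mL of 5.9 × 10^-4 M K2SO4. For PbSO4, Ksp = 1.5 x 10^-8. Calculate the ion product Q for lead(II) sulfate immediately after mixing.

Total volume = 135 + 330 = 465 mL.
[Pb^2+] = 3.9 × 10^-3 × (135/465) = 1.13 x 10^-3 M
[SO4^2-] = 5.9 × 10^-4 × (330/465) = 4.19 × 10^-4 M
PbSO4(s) ⇌ Pb^2+(aq) + SO4^2-(aq), so Q = [Pb^2+][SO4^2-]
Q = (1.13 × 10^-3)(4.19 x 10^-4) = 4.7 × 10^-7
Q > Ksp, so PbSO4 will precipitate.

4.7 x 10^-7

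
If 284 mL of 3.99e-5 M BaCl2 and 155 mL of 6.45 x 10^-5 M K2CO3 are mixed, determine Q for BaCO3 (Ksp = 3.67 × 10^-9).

5.88 × 10^-10

Total volume = 284 + 155 = 439 mL.
[Ba^2+] = 3.99 × 10^-5 × (284/439) = 2.581 × 10^-5 M
[CO3^2-] = 6.45 × 10^-5 × (155/439) = 2.277 × 10^-5 M
BaCO3(s) ⇌ Ba^2+ + CO3^2-, so Q = [Ba^2+][CO3^2-]
Q = (2.581 × 10^-5)(2.277 × 10^-5) = 5.88 × 10^-10
Q < Ksp, so no precipitate of BaCO3 forms.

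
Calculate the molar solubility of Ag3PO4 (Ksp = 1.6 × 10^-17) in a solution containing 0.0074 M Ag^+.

Ag3PO4(s) ⇌ 3 Ag^+(aq) + PO4^3-(aq)
Ksp = [Ag^+]^3[PO4^3-]
Let s be the molar solubility in this solution. [Ag^+] = 0.0074 + 3s ≈ 0.0074, [PO4^3-] = s (common-ion effect: Ag^+ is already 0.0074 M).
Ksp ≈ (0.0074)^3 × s
s = 3.9 × 10^-11 M
Check: 3s = 1.2 x 10^-10 ≪ 0.0074, so the approximation is valid.

s = 3.9 × 10^-11 M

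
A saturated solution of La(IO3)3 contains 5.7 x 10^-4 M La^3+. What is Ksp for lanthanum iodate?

Ksp ≈ 2.9 x 10^-12

La(IO3)3(s) ⇌ La^3+(aq) + 3 IO3^-(aq)
Stoichiometry gives [IO3^-] = (3/1)[La^3+] = 1.71 × 10^-3 M.
Ksp = [La^3+][IO3^-]^3
Ksp = 5.7 × 10^-4 × (1.71 x 10^-3)^3 = 2.9 x 10^-12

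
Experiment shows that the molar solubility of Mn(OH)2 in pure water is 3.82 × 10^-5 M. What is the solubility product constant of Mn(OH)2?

2.23 x 10^-13

Mn(OH)2(s) ⇌ Mn^2+(aq) + 2 OH^-(aq)
With molar solubility s: [Mn^2+] = s, [OH^-] = 2s.
Ksp = [Mn^2+][OH^-]^2
Substituting: Ksp = s(2s)^2 = 4s^3
Ksp = 4 × (3.82 × 10^-5)^3 = 2.23 × 10^-13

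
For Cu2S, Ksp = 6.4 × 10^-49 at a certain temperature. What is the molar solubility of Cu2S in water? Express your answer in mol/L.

s = 5.4 × 10^-17 M

Cu2S(s) ⇌ 2 Cu^+ + S^2-
Ksp = [Cu^+]^2[S^2-]
With molar solubility s: [Cu^+] = 2s, [S^2-] = s.
So Ksp = (2s)^2 × s = 4s^3
s^3 = 6.4 × 10^-49 / 4, so s = 5.4 x 10^-17 M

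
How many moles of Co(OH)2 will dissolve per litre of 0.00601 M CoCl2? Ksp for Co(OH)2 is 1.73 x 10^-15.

s = 2.68 × 10^-7 M

Co(OH)2(s) ⇌ Co^2+(aq) + 2 OH^-(aq)
Ksp = [Co^2+][OH^-]^2
Let s be the molar solubility in this solution. [Co^2+] = 0.00601 + s ≈ 0.00601, [OH^-] = 2s (Ksp is small, so little additional dissolves).
Ksp ≈ 0.00601 × (2s)^2
s = 2.68 x 10^-7 M
Check: s = 2.7 × 10^-7 ≪ 0.00601, so the approximation is valid.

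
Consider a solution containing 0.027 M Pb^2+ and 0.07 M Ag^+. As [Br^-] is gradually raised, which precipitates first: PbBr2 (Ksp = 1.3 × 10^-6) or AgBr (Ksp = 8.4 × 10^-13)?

AgBr

Each salt begins to precipitate when Q = Ksp, i.e. when [Br^-] reaches its threshold.
For PbBr2: 1.3 × 10^-6 = 0.027 × [Br^-]^2  ⇒  [Br^-] = 6.9 × 10^-3 M.
For AgBr: 8.4 × 10^-13 = 0.07 × [Br^-]  ⇒  [Br^-] = 1.2 × 10^-11 M.
The salt with the lower threshold [Br^-] precipitates first: AgBr.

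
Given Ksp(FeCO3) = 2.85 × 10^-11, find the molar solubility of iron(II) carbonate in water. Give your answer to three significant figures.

s = 5.34 x 10^-6 M

FeCO3(s) ⇌ Fe^2+ + CO3^2-
Ksp = [Fe^2+][CO3^2-]
With molar solubility s: [Fe^2+] = s, [CO3^2-] = s.
Ksp = (s)(s) = s^2
s = √(2.85 × 10^-11) = 5.34 × 10^-6 M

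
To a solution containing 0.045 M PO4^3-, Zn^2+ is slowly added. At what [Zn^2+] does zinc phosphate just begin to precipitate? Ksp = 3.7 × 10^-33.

Zn3(PO4)2(s) ⇌ 3 Zn^2+(aq) + 2 PO4^3-(aq)
Ksp = [Zn^2+]^3[PO4^3-]^2
Precipitation begins when Q = Ksp. With [PO4^3-] = 0.045 M:
3.7 × 10^-33 = (0.045)^2 × [Zn^2+]^3
[Zn^2+] = (3.7 × 10^-33 / 2.03 × 10^-3)^(1/3) = 1.2 x 10^-10 M

[Zn^2+] ≈ 1.2e-10 M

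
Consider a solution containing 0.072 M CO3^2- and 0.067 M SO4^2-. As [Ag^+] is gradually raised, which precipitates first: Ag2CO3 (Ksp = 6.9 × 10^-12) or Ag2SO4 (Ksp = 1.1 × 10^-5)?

Each salt begins to precipitate when Q = Ksp, i.e. when [Ag^+] reaches its threshold.
For Ag2CO3: 6.9 × 10^-12 = 0.072 × [Ag^+]^2  ⇒  [Ag^+] = 9.8 x 10^-6 M.
For Ag2SO4: 1.1 × 10^-5 = 0.067 × [Ag^+]^2  ⇒  [Ag^+] = 1.3 × 10^-2 M.
The salt with the lower threshold [Ag^+] precipitates first: Ag2CO3.

Ag2CO3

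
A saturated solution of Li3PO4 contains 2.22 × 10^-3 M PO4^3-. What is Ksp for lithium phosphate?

Ksp = 6.56e-10

Li3PO4(s) <=> 3 Li^+ + PO4^3-
Stoichiometry gives [Li^+] = (3/1)[PO4^3-] = 6.660 × 10^-3 M.
Ksp = [Li^+]^3[PO4^3-]
Ksp = (6.660 × 10^-3)^3 × 2.22 x 10^-3 = 6.56 x 10^-10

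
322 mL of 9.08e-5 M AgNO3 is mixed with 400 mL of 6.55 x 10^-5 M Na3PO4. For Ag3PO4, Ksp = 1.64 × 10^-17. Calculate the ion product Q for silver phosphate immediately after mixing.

Q = 2.41e-18

Total volume = 322 + 400 = 722 mL.
[Ag^+] = 9.08 × 10^-5 × (322/722) = 4.050 × 10^-5 M
[PO4^3-] = 6.55 x 10^-5 × (400/722) = 3.629 × 10^-5 M
Ag3PO4(s) ⇌ 3 Ag^+(aq) + PO4^3-(aq), so Q = [Ag^+]^3[PO4^3-]
Q = (4.050 × 10^-5)^3(3.629 × 10^-5) = 2.41 × 10^-18
Q < Ksp, so no precipitate of Ag3PO4 forms.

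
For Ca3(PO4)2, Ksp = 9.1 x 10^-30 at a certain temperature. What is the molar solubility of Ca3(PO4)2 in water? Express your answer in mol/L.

Ca3(PO4)2(s) ⇌ 3 Ca^2+ + 2 PO4^3-
Ksp = [Ca^2+]^3[PO4^3-]^2
For each mole of Ca3(PO4)2 that dissolves: [Ca^2+] = 3s, [PO4^3-] = 2s.
Ksp = (3s)^3(2s)^2 = 108s^5
s = (9.1 x 10^-30 / 108)^(1/5) = 6.1 × 10^-7 M

s ≈ 6.1 × 10^-7 M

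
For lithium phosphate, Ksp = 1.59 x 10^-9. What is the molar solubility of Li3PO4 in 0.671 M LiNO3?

Li3PO4(s) <=> 3 Li^+(aq) + PO4^3-(aq)
Ksp = [Li^+]^3[PO4^3-]
If s mol/L dissolves here, [Li^+] = 0.671 + 3s ≈ 0.671, [PO4^3-] = s (since Li^+ from LiNO3 dominates).
Ksp ≈ (0.671)^3 × s
s = 5.26 × 10^-9 M
Check: 3s = 1.6 x 10^-8 ≪ 0.671, so the approximation is valid.

s = 5.26 × 10^-9 M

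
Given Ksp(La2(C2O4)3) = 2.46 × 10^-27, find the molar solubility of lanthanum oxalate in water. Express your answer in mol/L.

s = 1.87e-6 M

La2(C2O4)3(s) ⇌ 2 La^3+ + 3 C2O4^2-
Ksp = [La^3+]^2[C2O4^2-]^3
Let s = molar solubility. Then [La^3+] = 2s and [C2O4^2-] = 3s.
Ksp = (2s)^2(3s)^3 = 108s^5
s^5 = 2.46 × 10^-27 / 108, so s = 1.87 × 10^-6 M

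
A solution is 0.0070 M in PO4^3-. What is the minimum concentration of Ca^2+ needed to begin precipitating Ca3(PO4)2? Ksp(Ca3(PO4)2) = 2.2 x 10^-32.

7.7 x 10^-10 M

Ca3(PO4)2(s) ⇌ 3 Ca^2+ + 2 PO4^3-
Ksp = [Ca^2+]^3[PO4^3-]^2
Precipitation begins when Q = Ksp. With [PO4^3-] = 0.0070 M:
2.2 x 10^-32 = (0.0070)^2 × [Ca^2+]^3
[Ca^2+] = (2.2 x 10^-32 / 4.90 × 10^-5)^(1/3) = 7.7 x 10^-10 M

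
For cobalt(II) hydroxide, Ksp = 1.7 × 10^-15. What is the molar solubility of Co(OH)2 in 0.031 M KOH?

Co(OH)2(s) ⇌ Co^2+ + 2 OH^-
Ksp = [Co^2+][OH^-]^2
Let s = moles of Co(OH)2 that dissolve per litre. [Co^2+] = s, [OH^-] = 0.031 + 2s ≈ 0.031 (common-ion effect: OH^- is already 0.031 M).
Ksp ≈ s × (0.031)^2
s = 1.8 × 10^-12 M
Check: 2s = 3.5 × 10^-12 ≪ 0.031, so the approximation is valid.

1.8e-12 M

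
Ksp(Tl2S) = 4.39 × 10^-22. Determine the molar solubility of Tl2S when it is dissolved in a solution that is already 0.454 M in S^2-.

Tl2S(s) <=> 2 Tl^+(aq) + S^2-(aq)
Ksp = [Tl^+]^2[S^2-]
If s mol/L dissolves here, [Tl^+] = 2s, [S^2-] = 0.454 + s ≈ 0.454 (since the S^2- already present dominates).
Ksp ≈ (2s)^2 × 0.454
s = 1.55 × 10^-11 M
Check: s = 1.6 × 10^-11 ≪ 0.454, so the approximation is valid.

1.55 x 10^-11 M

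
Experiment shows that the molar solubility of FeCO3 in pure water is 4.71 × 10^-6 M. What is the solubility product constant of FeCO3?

Ksp = 2.22 × 10^-11

FeCO3(s) ⇌ Fe^2+ + CO3^2-
For each mole of FeCO3 that dissolves: [Fe^2+] = s, [CO3^2-] = s.
Ksp = [Fe^2+][CO3^2-]
Ksp = s × s = s^2
With s = 4.71 × 10^-6: Ksp = 2.22 x 10^-11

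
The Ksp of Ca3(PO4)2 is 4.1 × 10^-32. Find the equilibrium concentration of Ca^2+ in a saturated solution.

Ca3(PO4)2(s) ⇌ 3 Ca^2+ + 2 PO4^3-
Ksp = [Ca^2+]^3[PO4^3-]^2
With molar solubility s: [Ca^2+] = 3s, [PO4^3-] = 2s.
So Ksp = (3s)^3 × (2s)^2 = 108s^5
s = (4.1 × 10^-32 / 108)^(1/5) = 2.07 x 10^-7 M
[Ca^2+] = 3s = 6.2 x 10^-7 M

[Ca^2+] ≈ 6.2 x 10^-7 M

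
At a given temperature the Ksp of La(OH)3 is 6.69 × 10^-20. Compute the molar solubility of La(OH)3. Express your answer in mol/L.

s ≈ 7.06 × 10^-6 M

La(OH)3(s) ⇌ La^3+ + 3 OH^-
Ksp = [La^3+][OH^-]^3
For each mole of La(OH)3 that dissolves: [La^3+] = s, [OH^-] = 3s.
So Ksp = s × (3s)^3 = 27s^4
s^4 = 6.69 × 10^-20 / 27, so s = 7.06 × 10^-6 M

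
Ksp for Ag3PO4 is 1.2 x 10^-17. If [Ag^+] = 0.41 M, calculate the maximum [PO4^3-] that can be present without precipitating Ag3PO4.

[PO4^3-] ≈ 1.7 × 10^-16 M

Ag3PO4(s) <=> 3 Ag^+ + PO4^3-
Ksp = [Ag^+]^3[PO4^3-]
Precipitation begins when Q = Ksp. With [Ag^+] = 0.41 M:
1.2 x 10^-17 = (0.41)^3 × [PO4^3-]
[PO4^3-] = (1.2 x 10^-17 / 6.89 × 10^-2) = 1.7 × 10^-16 M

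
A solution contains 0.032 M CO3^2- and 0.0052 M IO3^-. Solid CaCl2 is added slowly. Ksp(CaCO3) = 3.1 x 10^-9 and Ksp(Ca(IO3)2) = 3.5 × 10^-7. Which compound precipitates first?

CaCO3

Precipitation of each salt starts when its ion product equals its Ksp.
For CaCO3: 3.1 x 10^-9 = 0.032 × [Ca^2+]  ⇒  [Ca^2+] = 9.7 × 10^-8 M.
For Ca(IO3)2: 3.5 × 10^-7 = (0.0052)^2 × [Ca^2+]  ⇒  [Ca^2+] = 1.3 × 10^-2 M.
The salt with the lower threshold [Ca^2+] precipitates first: CaCO3.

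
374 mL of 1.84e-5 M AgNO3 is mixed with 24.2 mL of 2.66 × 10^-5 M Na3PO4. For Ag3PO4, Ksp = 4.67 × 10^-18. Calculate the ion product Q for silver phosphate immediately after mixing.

Total volume = 374 + 24.2 = 398.2 mL.
[Ag^+] = 1.84 × 10^-5 × (374/398.2) = 1.728 × 10^-5 M
[PO4^3-] = 2.66 x 10^-5 × (24.2/398.2) = 1.617 × 10^-6 M
Ag3PO4(s) ⇌ 3 Ag^+(aq) + PO4^3-(aq), so Q = [Ag^+]^3[PO4^3-]
Q = (1.728 × 10^-5)^3(1.617 x 10^-6) = 8.34 x 10^-21
Q < Ksp, so no precipitate of Ag3PO4 forms.

Q ≈ 8.34 × 10^-21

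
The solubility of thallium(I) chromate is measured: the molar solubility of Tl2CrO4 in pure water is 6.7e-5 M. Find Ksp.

Tl2CrO4(s) ⇌ 2 Tl^+ + CrO4^2-
With molar solubility s: [Tl^+] = 2s, [CrO4^2-] = s.
Ksp = [Tl^+]^2[CrO4^2-]
Ksp = (2s)^2s = 4s^3
Ksp = 4 × (6.7 × 10^-5)^3 = 1.2 x 10^-12

1.2 × 10^-12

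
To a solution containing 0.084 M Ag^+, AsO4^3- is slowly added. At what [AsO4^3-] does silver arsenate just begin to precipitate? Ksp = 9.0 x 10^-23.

Ag3AsO4(s) ⇌ 3 Ag^+(aq) + AsO4^3-(aq)
Ksp = [Ag^+]^3[AsO4^3-]
Precipitation begins when Q = Ksp. With [Ag^+] = 0.084 M:
9.0 x 10^-23 = (0.084)^3 × [AsO4^3-]
[AsO4^3-] = (9.0 x 10^-23 / 5.93 × 10^-4) = 1.5 × 10^-19 M

1.5 × 10^-19 M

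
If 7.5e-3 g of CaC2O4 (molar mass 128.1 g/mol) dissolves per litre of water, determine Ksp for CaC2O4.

Molar solubility s = (7.5 × 10^-3 g/L) / (128.1 g/mol) = 5.85 × 10^-5 M.
CaC2O4(s) <=> Ca^2+ + C2O4^2-
If s mol/L of CaC2O4 dissolves, [Ca^2+] = s and [C2O4^2-] = s.
Ksp = [Ca^2+][C2O4^2-]
Ksp = s^2
Ksp = (5.85 × 10^-5)^2 = 3.4 x 10^-9

Ksp = 3.4e-9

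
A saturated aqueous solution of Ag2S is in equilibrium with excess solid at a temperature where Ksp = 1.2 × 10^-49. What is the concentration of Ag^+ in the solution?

Ag2S(s) ⇌ 2 Ag^+ + S^2-
Ksp = [Ag^+]^2[S^2-]
With molar solubility s: [Ag^+] = 2s, [S^2-] = s.
So Ksp = (2s)^2 × s = 4s^3
s = (1.2 × 10^-49 / 4)^(1/3) = 3.11 × 10^-17 M
[Ag^+] = 2s = 6.2 × 10^-17 M

[Ag^+] ≈ 6.2 x 10^-17 M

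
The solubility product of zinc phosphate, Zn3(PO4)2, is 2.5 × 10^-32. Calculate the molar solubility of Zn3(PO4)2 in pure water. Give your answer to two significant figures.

1.9 × 10^-7 M

Zn3(PO4)2(s) <=> 3 Zn^2+(aq) + 2 PO4^3-(aq)
Ksp = [Zn^2+]^3[PO4^3-]^2
If s mol/L of Zn3(PO4)2 dissolves, [Zn^2+] = 3s and [PO4^3-] = 2s.
So Ksp = (3s)^3 × (2s)^2 = 108s^5
s^5 = 2.5 × 10^-32 / 108, so s = 1.9 × 10^-7 M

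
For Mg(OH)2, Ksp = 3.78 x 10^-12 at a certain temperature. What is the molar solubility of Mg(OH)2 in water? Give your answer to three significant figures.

s ≈ 9.81 × 10^-5 M

Mg(OH)2(s) ⇌ Mg^2+ + 2 OH^-
Ksp = [Mg^2+][OH^-]^2
Let s = molar solubility. Then [Mg^2+] = s and [OH^-] = 2s.
So Ksp = s × (2s)^2 = 4s^3
s^3 = 3.78 x 10^-12 / 4, so s = 9.81 × 10^-5 M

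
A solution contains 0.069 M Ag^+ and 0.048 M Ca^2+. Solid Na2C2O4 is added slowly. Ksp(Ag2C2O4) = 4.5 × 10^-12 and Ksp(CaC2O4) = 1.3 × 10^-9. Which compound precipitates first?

Ag2C2O4

Each salt begins to precipitate when Q = Ksp, i.e. when [C2O4^2-] reaches its threshold.
For Ag2C2O4: 4.5 × 10^-12 = (0.069)^2 × [C2O4^2-]  ⇒  [C2O4^2-] = 9.5 × 10^-10 M.
For CaC2O4: 1.3 × 10^-9 = 0.048 × [C2O4^2-]  ⇒  [C2O4^2-] = 2.7 x 10^-8 M.
The salt with the lower threshold [C2O4^2-] precipitates first: Ag2C2O4.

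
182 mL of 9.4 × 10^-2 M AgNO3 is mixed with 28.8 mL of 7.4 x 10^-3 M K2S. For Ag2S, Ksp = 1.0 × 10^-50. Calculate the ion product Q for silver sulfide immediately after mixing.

Total volume = 182 + 28.8 = 210.8 mL.
[Ag^+] = 9.4 × 10^-2 × (182/210.8) = 8.12 × 10^-2 M
[S^2-] = 7.4 × 10^-3 × (28.8/210.8) = 1.01 × 10^-3 M
Ag2S(s) <=> 2 Ag^+ + S^2-, so Q = [Ag^+]^2[S^2-]
Q = (8.12 × 10^-2)^2(1.01 x 10^-3) = 6.7 × 10^-6
Q > Ksp, so Ag2S will precipitate.

6.7 x 10^-6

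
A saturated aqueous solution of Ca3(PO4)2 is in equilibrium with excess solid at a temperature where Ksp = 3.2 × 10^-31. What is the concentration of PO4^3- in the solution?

Ca3(PO4)2(s) ⇌ 3 Ca^2+(aq) + 2 PO4^3-(aq)
Ksp = [Ca^2+]^3[PO4^3-]^2
If s mol/L of Ca3(PO4)2 dissolves, [Ca^2+] = 3s and [PO4^3-] = 2s.
Ksp = (3s)^3(2s)^2 = 108s^5
Solving, s = (3.2 × 10^-31/108)^(1/5) = 3.12 × 10^-7 M
[PO4^3-] = 2s = 6.2 × 10^-7 M

6.2e-7 M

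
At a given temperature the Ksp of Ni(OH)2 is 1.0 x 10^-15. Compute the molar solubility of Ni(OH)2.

Ni(OH)2(s) <=> Ni^2+ + 2 OH^-
Ksp = [Ni^2+][OH^-]^2
Let s = molar solubility. Then [Ni^2+] = s and [OH^-] = 2s.
Substituting: Ksp = s(2s)^2 = 4s^3
Solving, s = (1.0 x 10^-15/4)^(1/3) = 6.3 × 10^-6 M

6.3 x 10^-6 M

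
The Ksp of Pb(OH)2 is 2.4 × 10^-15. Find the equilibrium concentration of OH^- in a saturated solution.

[OH^-] = 1.7e-5 M

Pb(OH)2(s) ⇌ Pb^2+(aq) + 2 OH^-(aq)
Ksp = [Pb^2+][OH^-]^2
If s mol/L of Pb(OH)2 dissolves, [Pb^2+] = s and [OH^-] = 2s.
Ksp = s(2s)^2 = 4s^3
s^3 = 2.4 × 10^-15 / 4, so s = 8.43 × 10^-6 M
[OH^-] = 2s = 1.7 × 10^-5 M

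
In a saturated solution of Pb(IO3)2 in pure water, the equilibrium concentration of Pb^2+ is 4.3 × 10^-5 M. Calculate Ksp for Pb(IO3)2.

Pb(IO3)2(s) <=> Pb^2+(aq) + 2 IO3^-(aq)
Stoichiometry gives [IO3^-] = (2/1)[Pb^2+] = 8.60 x 10^-5 M.
Ksp = [Pb^2+][IO3^-]^2
Ksp = 4.3 x 10^-5 × (8.60 × 10^-5)^2 = 3.2 × 10^-13

Ksp = 3.2 x 10^-13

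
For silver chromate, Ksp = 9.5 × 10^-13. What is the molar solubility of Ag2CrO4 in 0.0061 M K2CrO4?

Ag2CrO4(s) <=> 2 Ag^+ + CrO4^2-
Ksp = [Ag^+]^2[CrO4^2-]
If s mol/L dissolves here, [Ag^+] = 2s, [CrO4^2-] = 0.0061 + s ≈ 0.0061 (since CrO4^2- from K2CrO4 dominates).
Ksp ≈ (2s)^2 × 0.0061
s = 6.2 × 10^-6 M
Check: s = 6.2 x 10^-6 ≪ 0.0061, so the approximation is valid.

s = 6.2e-6 M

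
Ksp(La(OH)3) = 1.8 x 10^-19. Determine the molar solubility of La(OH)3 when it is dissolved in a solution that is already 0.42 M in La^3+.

2.5 × 10^-7 M

La(OH)3(s) ⇌ La^3+(aq) + 3 OH^-(aq)
Ksp = [La^3+][OH^-]^3
Let s be the molar solubility in this solution. [La^3+] = 0.42 + s ≈ 0.42, [OH^-] = 3s (since the La^3+ already present dominates).
Ksp ≈ 0.42 × (3s)^3
s = 2.5 × 10^-7 M
Check: s = 2.5 × 10^-7 ≪ 0.42, so the approximation is valid.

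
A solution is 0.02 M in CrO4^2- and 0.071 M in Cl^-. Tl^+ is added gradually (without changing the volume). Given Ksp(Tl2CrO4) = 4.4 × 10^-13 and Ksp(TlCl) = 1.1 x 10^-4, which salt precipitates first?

Each salt begins to precipitate when Q = Ksp, i.e. when [Tl^+] reaches its threshold.
For Tl2CrO4: 4.4 × 10^-13 = 0.02 × [Tl^+]^2  ⇒  [Tl^+] = 4.7 × 10^-6 M.
For TlCl: 1.1 x 10^-4 = 0.071 × [Tl^+]  ⇒  [Tl^+] = 1.5 × 10^-3 M.
The salt with the lower threshold [Tl^+] precipitates first: Tl2CrO4.

Tl2CrO4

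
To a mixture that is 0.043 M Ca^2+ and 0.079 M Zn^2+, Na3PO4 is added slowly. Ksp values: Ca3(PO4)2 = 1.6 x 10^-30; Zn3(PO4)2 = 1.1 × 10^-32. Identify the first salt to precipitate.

Zn3(PO4)2

Precipitation of each salt starts when its ion product equals its Ksp.
For Ca3(PO4)2: 1.6 x 10^-30 = (0.043)^3 × [PO4^3-]^2  ⇒  [PO4^3-] = 1.4 × 10^-13 M.
For Zn3(PO4)2: 1.1 × 10^-32 = (0.079)^3 × [PO4^3-]^2  ⇒  [PO4^3-] = 4.7 x 10^-15 M.
The salt with the lower threshold [PO4^3-] precipitates first: Zn3(PO4)2.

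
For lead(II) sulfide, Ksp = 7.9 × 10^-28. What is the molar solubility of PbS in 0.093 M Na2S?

s = 8.5 × 10^-27 M

PbS(s) <=> Pb^2+(aq) + S^2-(aq)
Ksp = [Pb^2+][S^2-]
Let s = moles of PbS that dissolve per litre. [Pb^2+] = s, [S^2-] = 0.093 + s ≈ 0.093 (Ksp is small, so little additional dissolves).
Ksp ≈ s × 0.093
s = 8.5 x 10^-27 M
Check: s = 8.5 × 10^-27 ≪ 0.093, so the approximation is valid.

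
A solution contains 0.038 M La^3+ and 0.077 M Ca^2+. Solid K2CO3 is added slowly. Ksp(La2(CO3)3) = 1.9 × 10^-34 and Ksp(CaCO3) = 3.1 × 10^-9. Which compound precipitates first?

La2(CO3)3

Precipitation of each salt starts when its ion product equals its Ksp.
For La2(CO3)3: 1.9 × 10^-34 = (0.038)^2 × [CO3^2-]^3  ⇒  [CO3^2-] = 5.1 × 10^-11 M.
For CaCO3: 3.1 × 10^-9 = 0.077 × [CO3^2-]  ⇒  [CO3^2-] = 4.0 × 10^-8 M.
The salt with the lower threshold [CO3^2-] precipitates first: La2(CO3)3.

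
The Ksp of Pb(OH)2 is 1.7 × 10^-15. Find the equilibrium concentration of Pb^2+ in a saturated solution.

Pb(OH)2(s) ⇌ Pb^2+(aq) + 2 OH^-(aq)
Ksp = [Pb^2+][OH^-]^2
With molar solubility s: [Pb^2+] = s, [OH^-] = 2s.
Ksp = s(2s)^2 = 4s^3
Solving, s = (1.7 × 10^-15/4)^(1/3) = 7.52 x 10^-6 M
[Pb^2+] = s = 7.5 x 10^-6 M

7.5 × 10^-6 M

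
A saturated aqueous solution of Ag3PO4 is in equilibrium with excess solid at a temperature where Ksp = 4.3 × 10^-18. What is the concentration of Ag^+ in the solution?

[Ag^+] ≈ 6.0e-5 M

Ag3PO4(s) ⇌ 3 Ag^+ + PO4^3-
Ksp = [Ag^+]^3[PO4^3-]
With molar solubility s: [Ag^+] = 3s, [PO4^3-] = s.
Substituting: Ksp = (3s)^3s = 27s^4
Solving, s = (4.3 × 10^-18/27)^(1/4) = 2.00 x 10^-5 M
[Ag^+] = 3s = 6.0 x 10^-5 M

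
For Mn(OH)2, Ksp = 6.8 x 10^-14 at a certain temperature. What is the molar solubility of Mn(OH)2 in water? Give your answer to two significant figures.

s = 2.6e-5 M

Mn(OH)2(s) ⇌ Mn^2+(aq) + 2 OH^-(aq)
Ksp = [Mn^2+][OH^-]^2
With molar solubility s: [Mn^2+] = s, [OH^-] = 2s.
Ksp = s(2s)^2 = 4s^3
Solving, s = (6.8 x 10^-14/4)^(1/3) = 2.6 × 10^-5 M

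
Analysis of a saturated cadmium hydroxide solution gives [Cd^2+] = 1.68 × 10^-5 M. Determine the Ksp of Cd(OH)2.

1.90 × 10^-14

Cd(OH)2(s) ⇌ Cd^2+(aq) + 2 OH^-(aq)
Stoichiometry gives [OH^-] = (2/1)[Cd^2+] = 3.360 × 10^-5 M.
Ksp = [Cd^2+][OH^-]^2
Ksp = 1.68 × 10^-5 × (3.360 × 10^-5)^2 = 1.90 × 10^-14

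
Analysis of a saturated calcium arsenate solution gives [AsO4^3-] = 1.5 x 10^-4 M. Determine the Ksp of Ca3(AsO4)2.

Ca3(AsO4)2(s) ⇌ 3 Ca^2+ + 2 AsO4^3-
Stoichiometry gives [Ca^2+] = (3/2)[AsO4^3-] = 2.25 × 10^-4 M.
Ksp = [Ca^2+]^3[AsO4^3-]^2
Ksp = (2.25 x 10^-4)^3 × (1.5 × 10^-4)^2 = 2.6 × 10^-19

Ksp = 2.6 × 10^-19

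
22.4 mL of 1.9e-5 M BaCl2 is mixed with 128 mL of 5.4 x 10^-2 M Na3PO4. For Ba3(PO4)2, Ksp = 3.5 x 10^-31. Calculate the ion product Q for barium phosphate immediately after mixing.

Q ≈ 4.8e-20

Total volume = 22.4 + 128 = 150.4 mL.
[Ba^2+] = 1.9 × 10^-5 × (22.4/150.4) = 2.83 × 10^-6 M
[PO4^3-] = 5.4 × 10^-2 × (128/150.4) = 4.60 × 10^-2 M
Ba3(PO4)2(s) <=> 3 Ba^2+(aq) + 2 PO4^3-(aq), so Q = [Ba^2+]^3[PO4^3-]^2
Q = (2.83 × 10^-6)^3(4.60 × 10^-2)^2 = 4.8 × 10^-20
Q > Ksp, so Ba3(PO4)2 will precipitate.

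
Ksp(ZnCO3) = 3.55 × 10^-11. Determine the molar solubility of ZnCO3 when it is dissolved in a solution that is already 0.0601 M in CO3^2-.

ZnCO3(s) <=> Zn^2+(aq) + CO3^2-(aq)
Ksp = [Zn^2+][CO3^2-]
Let s = moles of ZnCO3 that dissolve per litre. [Zn^2+] = s, [CO3^2-] = 0.0601 + s ≈ 0.0601 (since the CO3^2- already present dominates).
Ksp ≈ s × 0.0601
s = 5.91 x 10^-10 M
Check: s = 5.9 x 10^-10 ≪ 0.0601, so the approximation is valid.

5.91 × 10^-10 M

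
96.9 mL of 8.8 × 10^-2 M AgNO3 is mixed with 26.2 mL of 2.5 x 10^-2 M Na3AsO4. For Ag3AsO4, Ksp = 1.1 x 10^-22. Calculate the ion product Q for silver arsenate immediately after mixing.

Q ≈ 1.8e-6

Total volume = 96.9 + 26.2 = 123.1 mL.
[Ag^+] = 8.8 x 10^-2 × (96.9/123.1) = 6.93 × 10^-2 M
[AsO4^3-] = 2.5 x 10^-2 × (26.2/123.1) = 5.32 × 10^-3 M
Ag3AsO4(s) <=> 3 Ag^+(aq) + AsO4^3-(aq), so Q = [Ag^+]^3[AsO4^3-]
Q = (6.93 × 10^-2)^3(5.32 × 10^-3) = 1.8 × 10^-6
Q > Ksp, so Ag3AsO4 will precipitate.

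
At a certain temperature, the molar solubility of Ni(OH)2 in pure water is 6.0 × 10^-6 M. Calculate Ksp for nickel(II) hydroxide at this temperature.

Ksp ≈ 8.6 × 10^-16

Ni(OH)2(s) ⇌ Ni^2+ + 2 OH^-
If s mol/L of Ni(OH)2 dissolves, [Ni^2+] = s and [OH^-] = 2s.
Ksp = [Ni^2+][OH^-]^2
Substituting: Ksp = s(2s)^2 = 4s^3
Ksp = 4 × (6.0 x 10^-6)^3 = 8.6 × 10^-16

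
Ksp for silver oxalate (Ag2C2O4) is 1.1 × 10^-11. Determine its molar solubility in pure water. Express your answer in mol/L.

s ≈ 1.4 × 10^-4 M

Ag2C2O4(s) ⇌ 2 Ag^+(aq) + C2O4^2-(aq)
Ksp = [Ag^+]^2[C2O4^2-]
If s mol/L of Ag2C2O4 dissolves, [Ag^+] = 2s and [C2O4^2-] = s.
So Ksp = (2s)^2 × s = 4s^3
s^3 = 1.1 × 10^-11 / 4, so s = 1.4 × 10^-4 M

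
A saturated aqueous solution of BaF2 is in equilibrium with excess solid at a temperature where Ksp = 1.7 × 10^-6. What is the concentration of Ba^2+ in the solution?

7.5e-3 M

BaF2(s) ⇌ Ba^2+ + 2 F^-
Ksp = [Ba^2+][F^-]^2
For each mole of BaF2 that dissolves: [Ba^2+] = s, [F^-] = 2s.
Ksp = s(2s)^2 = 4s^3
s = (1.7 × 10^-6 / 4)^(1/3) = 7.52 × 10^-3 M
[Ba^2+] = s = 7.5 × 10^-3 M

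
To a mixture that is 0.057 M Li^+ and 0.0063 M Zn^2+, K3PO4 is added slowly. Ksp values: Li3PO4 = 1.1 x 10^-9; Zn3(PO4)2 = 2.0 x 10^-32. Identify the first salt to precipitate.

Zn3(PO4)2

Each salt begins to precipitate when Q = Ksp, i.e. when [PO4^3-] reaches its threshold.
For Li3PO4: 1.1 x 10^-9 = (0.057)^3 × [PO4^3-]  ⇒  [PO4^3-] = 5.9 x 10^-6 M.
For Zn3(PO4)2: 2.0 x 10^-32 = (0.0063)^3 × [PO4^3-]^2  ⇒  [PO4^3-] = 2.8 × 10^-13 M.
The salt with the lower threshold [PO4^3-] precipitates first: Zn3(PO4)2.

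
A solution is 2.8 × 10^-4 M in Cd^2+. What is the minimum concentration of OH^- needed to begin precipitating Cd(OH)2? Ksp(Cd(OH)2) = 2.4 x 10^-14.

9.3e-6 M

Cd(OH)2(s) <=> Cd^2+(aq) + 2 OH^-(aq)
Ksp = [Cd^2+][OH^-]^2
Precipitation begins when Q = Ksp. With [Cd^2+] = 2.8 × 10^-4 M:
2.4 x 10^-14 = (2.8 × 10^-4) × [OH^-]^2
[OH^-] = (2.4 x 10^-14 / 2.8 x 10^-4)^(1/2) = 9.3 × 10^-6 M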